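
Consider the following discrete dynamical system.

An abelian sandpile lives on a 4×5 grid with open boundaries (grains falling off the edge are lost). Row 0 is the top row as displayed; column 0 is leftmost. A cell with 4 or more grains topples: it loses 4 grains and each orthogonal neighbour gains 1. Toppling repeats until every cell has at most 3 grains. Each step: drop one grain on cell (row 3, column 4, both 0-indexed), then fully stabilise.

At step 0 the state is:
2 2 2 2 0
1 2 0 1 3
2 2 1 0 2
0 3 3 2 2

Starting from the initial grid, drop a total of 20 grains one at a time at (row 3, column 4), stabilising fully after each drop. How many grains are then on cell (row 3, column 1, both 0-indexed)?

gen 0: 2 2 2 2 0
1 2 0 1 3
2 2 1 0 2
0 3 3 2 2
gen 1: 2 2 2 2 0
1 2 0 1 3
2 2 1 0 2
0 3 3 2 3
gen 2: 2 2 2 2 0
1 2 0 1 3
2 2 1 0 3
0 3 3 3 0
gen 3: 2 2 2 2 0
1 2 0 1 3
2 2 1 0 3
0 3 3 3 1
gen 4: 2 2 2 2 0
1 2 0 1 3
2 2 1 0 3
0 3 3 3 2
gen 5: 2 2 2 2 0
1 2 0 1 3
2 2 1 0 3
0 3 3 3 3
gen 6: 2 2 2 2 1
1 2 0 2 0
2 3 2 2 1
1 0 1 1 2
gen 7: 2 2 2 2 1
1 2 0 2 0
2 3 2 2 1
1 0 1 1 3
gen 8: 2 2 2 2 1
1 2 0 2 0
2 3 2 2 2
1 0 1 2 0
gen 9: 2 2 2 2 1
1 2 0 2 0
2 3 2 2 2
1 0 1 2 1
gen 10: 2 2 2 2 1
1 2 0 2 0
2 3 2 2 2
1 0 1 2 2
gen 11: 2 2 2 2 1
1 2 0 2 0
2 3 2 2 2
1 0 1 2 3
gen 12: 2 2 2 2 1
1 2 0 2 0
2 3 2 2 3
1 0 1 3 0
gen 13: 2 2 2 2 1
1 2 0 2 0
2 3 2 2 3
1 0 1 3 1
gen 14: 2 2 2 2 1
1 2 0 2 0
2 3 2 2 3
1 0 1 3 2
gen 15: 2 2 2 2 1
1 2 0 2 0
2 3 2 2 3
1 0 1 3 3
gen 16: 2 2 2 2 1
1 2 0 3 1
2 3 3 0 1
1 0 2 1 2
gen 17: 2 2 2 2 1
1 2 0 3 1
2 3 3 0 1
1 0 2 1 3
gen 18: 2 2 2 2 1
1 2 0 3 1
2 3 3 0 2
1 0 2 2 0
gen 19: 2 2 2 2 1
1 2 0 3 1
2 3 3 0 2
1 0 2 2 1
gen 20: 2 2 2 2 1
1 2 0 3 1
2 3 3 0 2
1 0 2 2 2

0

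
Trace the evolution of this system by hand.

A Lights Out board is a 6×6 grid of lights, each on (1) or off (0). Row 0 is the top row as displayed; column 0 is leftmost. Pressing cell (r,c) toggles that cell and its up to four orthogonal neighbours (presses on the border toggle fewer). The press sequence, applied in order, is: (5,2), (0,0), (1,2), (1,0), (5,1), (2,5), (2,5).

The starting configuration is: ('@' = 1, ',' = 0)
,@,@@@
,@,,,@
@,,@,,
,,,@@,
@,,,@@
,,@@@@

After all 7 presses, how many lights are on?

21

0) ,@,@@@
,@,,,@
@,,@,,
,,,@@,
@,,,@@
,,@@@@
1) ,@,@@@
,@,,,@
@,,@,,
,,,@@,
@,@,@@
,@,,@@
2) @,,@@@
@@,,,@
@,,@,,
,,,@@,
@,@,@@
,@,,@@
3) @,@@@@
@,@@,@
@,@@,,
,,,@@,
@,@,@@
,@,,@@
4) ,,@@@@
,@@@,@
,,@@,,
,,,@@,
@,@,@@
,@,,@@
5) ,,@@@@
,@@@,@
,,@@,,
,,,@@,
@@@,@@
@,@,@@
6) ,,@@@@
,@@@,,
,,@@@@
,,,@@@
@@@,@@
@,@,@@
7) ,,@@@@
,@@@,@
,,@@,,
,,,@@,
@@@,@@
@,@,@@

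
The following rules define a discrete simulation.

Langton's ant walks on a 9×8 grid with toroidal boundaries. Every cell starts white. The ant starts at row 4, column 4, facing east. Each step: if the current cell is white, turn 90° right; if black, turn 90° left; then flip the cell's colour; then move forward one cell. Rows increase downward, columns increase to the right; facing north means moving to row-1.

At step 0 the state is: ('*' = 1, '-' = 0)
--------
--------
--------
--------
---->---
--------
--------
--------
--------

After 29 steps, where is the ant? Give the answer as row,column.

t=0: --------
--------
--------
--------
---->---
--------
--------
--------
--------
t=1: --------
--------
--------
--------
----*---
----v---
--------
--------
--------
t=2: --------
--------
--------
--------
----*---
---<*---
--------
--------
--------
t=3: --------
--------
--------
--------
---^*---
---**---
--------
--------
--------
t=4: --------
--------
--------
--------
---*>---
---**---
--------
--------
--------
t=5: --------
--------
--------
----^---
---*----
---**---
--------
--------
--------
t=6: --------
--------
--------
----*>--
---*----
---**---
--------
--------
--------
t=7: --------
--------
--------
----**--
---*-v--
---**---
--------
--------
--------
t=8: --------
--------
--------
----**--
---*<*--
---**---
--------
--------
--------
t=9: --------
--------
--------
----^*--
---***--
---**---
--------
--------
--------
t=10: --------
--------
--------
---<-*--
---***--
---**---
--------
--------
--------
t=11: --------
--------
---^----
---*-*--
---***--
---**---
--------
--------
--------
t=12: --------
--------
---*>---
---*-*--
---***--
---**---
--------
--------
--------
t=13: --------
--------
---**---
---*v*--
---***--
---**---
--------
--------
--------
t=14: --------
--------
---**---
---<**--
---***--
---**---
--------
--------
--------
t=15: --------
--------
---**---
----**--
---v**--
---**---
--------
--------
--------
t=16: --------
--------
---**---
----**--
---->*--
---**---
--------
--------
--------
t=17: --------
--------
---**---
----^*--
-----*--
---**---
--------
--------
--------
t=18: --------
--------
---**---
---<-*--
-----*--
---**---
--------
--------
--------
t=19: --------
--------
---^*---
---*-*--
-----*--
---**---
--------
--------
--------
t=20: --------
--------
--<-*---
---*-*--
-----*--
---**---
--------
--------
--------
t=21: --------
--^-----
--*-*---
---*-*--
-----*--
---**---
--------
--------
--------
t=22: --------
--*>----
--*-*---
---*-*--
-----*--
---**---
--------
--------
--------
t=23: --------
--**----
--*v*---
---*-*--
-----*--
---**---
--------
--------
--------
t=24: --------
--**----
--<**---
---*-*--
-----*--
---**---
--------
--------
--------
t=25: --------
--**----
---**---
--v*-*--
-----*--
---**---
--------
--------
--------
t=26: --------
--**----
---**---
-<**-*--
-----*--
---**---
--------
--------
--------
t=27: --------
--**----
-^-**---
-***-*--
-----*--
---**---
--------
--------
--------
t=28: --------
--**----
-*>**---
-***-*--
-----*--
---**---
--------
--------
--------
t=29: --------
--**----
-****---
-*v*-*--
-----*--
---**---
--------
--------
--------

3,2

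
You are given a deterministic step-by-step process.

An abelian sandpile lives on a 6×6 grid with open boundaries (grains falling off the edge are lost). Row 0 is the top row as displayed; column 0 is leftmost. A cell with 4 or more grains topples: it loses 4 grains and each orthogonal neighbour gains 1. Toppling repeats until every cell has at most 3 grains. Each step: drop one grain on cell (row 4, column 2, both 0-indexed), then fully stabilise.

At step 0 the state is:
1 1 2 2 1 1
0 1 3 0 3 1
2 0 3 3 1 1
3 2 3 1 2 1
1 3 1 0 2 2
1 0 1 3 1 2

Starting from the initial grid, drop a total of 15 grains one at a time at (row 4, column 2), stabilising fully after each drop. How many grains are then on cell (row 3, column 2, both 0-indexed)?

gen 0: 1 1 2 2 1 1
0 1 3 0 3 1
2 0 3 3 1 1
3 2 3 1 2 1
1 3 1 0 2 2
1 0 1 3 1 2
gen 1: 1 1 2 2 1 1
0 1 3 0 3 1
2 0 3 3 1 1
3 2 3 1 2 1
1 3 2 0 2 2
1 0 1 3 1 2
gen 2: 1 1 2 2 1 1
0 1 3 0 3 1
2 0 3 3 1 1
3 2 3 1 2 1
1 3 3 0 2 2
1 0 1 3 1 2
gen 3: 1 1 3 2 1 1
0 2 0 2 3 1
3 2 2 0 2 1
0 1 2 3 2 1
3 1 2 1 2 2
1 1 2 3 1 2
gen 4: 1 1 3 2 1 1
0 2 0 2 3 1
3 2 2 0 2 1
0 1 2 3 2 1
3 1 3 1 2 2
1 1 2 3 1 2
gen 5: 1 1 3 2 1 1
0 2 0 2 3 1
3 2 2 0 2 1
0 1 3 3 2 1
3 2 0 2 2 2
1 1 3 3 1 2
gen 6: 1 1 3 2 1 1
0 2 0 2 3 1
3 2 2 0 2 1
0 1 3 3 2 1
3 2 1 2 2 2
1 1 3 3 1 2
gen 7: 1 1 3 2 1 1
0 2 0 2 3 1
3 2 2 0 2 1
0 1 3 3 2 1
3 2 2 2 2 2
1 1 3 3 1 2
gen 8: 1 1 3 2 1 1
0 2 0 2 3 1
3 2 2 0 2 1
0 1 3 3 2 1
3 2 3 2 2 2
1 1 3 3 1 2
gen 9: 1 1 3 2 1 1
0 2 0 2 3 1
3 2 3 1 2 1
0 2 1 1 3 1
3 3 3 1 3 2
1 2 1 1 2 2
gen 10: 1 1 3 2 1 1
0 2 0 2 3 1
3 2 3 1 2 1
1 3 2 1 3 1
0 1 1 2 3 2
2 3 2 1 2 2
gen 11: 1 1 3 2 1 1
0 2 0 2 3 1
3 2 3 1 2 1
1 3 2 1 3 1
0 1 2 2 3 2
2 3 2 1 2 2
gen 12: 1 1 3 2 1 1
0 2 0 2 3 1
3 2 3 1 2 1
1 3 2 1 3 1
0 1 3 2 3 2
2 3 2 1 2 2
gen 13: 1 1 3 2 1 1
0 2 0 2 3 1
3 2 3 1 2 1
1 3 3 1 3 1
0 2 0 3 3 2
2 3 3 1 2 2
gen 14: 1 1 3 2 1 1
0 2 0 2 3 1
3 2 3 1 2 1
1 3 3 1 3 1
0 2 1 3 3 2
2 3 3 1 2 2
gen 15: 1 1 3 2 1 1
0 2 0 2 3 1
3 2 3 1 2 1
1 3 3 1 3 1
0 2 2 3 3 2
2 3 3 1 2 2

3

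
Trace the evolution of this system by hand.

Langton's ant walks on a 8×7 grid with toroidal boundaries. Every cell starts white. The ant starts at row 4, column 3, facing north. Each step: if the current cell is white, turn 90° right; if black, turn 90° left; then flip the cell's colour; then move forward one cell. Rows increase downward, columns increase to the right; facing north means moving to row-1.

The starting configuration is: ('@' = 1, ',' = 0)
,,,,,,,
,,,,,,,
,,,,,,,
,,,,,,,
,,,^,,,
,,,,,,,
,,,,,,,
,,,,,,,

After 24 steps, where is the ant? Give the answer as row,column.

[0] ,,,,,,,
,,,,,,,
,,,,,,,
,,,,,,,
,,,^,,,
,,,,,,,
,,,,,,,
,,,,,,,
[1] ,,,,,,,
,,,,,,,
,,,,,,,
,,,,,,,
,,,@>,,
,,,,,,,
,,,,,,,
,,,,,,,
[2] ,,,,,,,
,,,,,,,
,,,,,,,
,,,,,,,
,,,@@,,
,,,,v,,
,,,,,,,
,,,,,,,
[3] ,,,,,,,
,,,,,,,
,,,,,,,
,,,,,,,
,,,@@,,
,,,<@,,
,,,,,,,
,,,,,,,
[4] ,,,,,,,
,,,,,,,
,,,,,,,
,,,,,,,
,,,^@,,
,,,@@,,
,,,,,,,
,,,,,,,
[5] ,,,,,,,
,,,,,,,
,,,,,,,
,,,,,,,
,,<,@,,
,,,@@,,
,,,,,,,
,,,,,,,
[6] ,,,,,,,
,,,,,,,
,,,,,,,
,,^,,,,
,,@,@,,
,,,@@,,
,,,,,,,
,,,,,,,
[7] ,,,,,,,
,,,,,,,
,,,,,,,
,,@>,,,
,,@,@,,
,,,@@,,
,,,,,,,
,,,,,,,
[8] ,,,,,,,
,,,,,,,
,,,,,,,
,,@@,,,
,,@v@,,
,,,@@,,
,,,,,,,
,,,,,,,
[9] ,,,,,,,
,,,,,,,
,,,,,,,
,,@@,,,
,,<@@,,
,,,@@,,
,,,,,,,
,,,,,,,
[10] ,,,,,,,
,,,,,,,
,,,,,,,
,,@@,,,
,,,@@,,
,,v@@,,
,,,,,,,
,,,,,,,
[11] ,,,,,,,
,,,,,,,
,,,,,,,
,,@@,,,
,,,@@,,
,<@@@,,
,,,,,,,
,,,,,,,
[12] ,,,,,,,
,,,,,,,
,,,,,,,
,,@@,,,
,^,@@,,
,@@@@,,
,,,,,,,
,,,,,,,
[13] ,,,,,,,
,,,,,,,
,,,,,,,
,,@@,,,
,@>@@,,
,@@@@,,
,,,,,,,
,,,,,,,
[14] ,,,,,,,
,,,,,,,
,,,,,,,
,,@@,,,
,@@@@,,
,@v@@,,
,,,,,,,
,,,,,,,
[15] ,,,,,,,
,,,,,,,
,,,,,,,
,,@@,,,
,@@@@,,
,@,>@,,
,,,,,,,
,,,,,,,
[16] ,,,,,,,
,,,,,,,
,,,,,,,
,,@@,,,
,@@^@,,
,@,,@,,
,,,,,,,
,,,,,,,
[17] ,,,,,,,
,,,,,,,
,,,,,,,
,,@@,,,
,@<,@,,
,@,,@,,
,,,,,,,
,,,,,,,
[18] ,,,,,,,
,,,,,,,
,,,,,,,
,,@@,,,
,@,,@,,
,@v,@,,
,,,,,,,
,,,,,,,
[19] ,,,,,,,
,,,,,,,
,,,,,,,
,,@@,,,
,@,,@,,
,<@,@,,
,,,,,,,
,,,,,,,
[20] ,,,,,,,
,,,,,,,
,,,,,,,
,,@@,,,
,@,,@,,
,,@,@,,
,v,,,,,
,,,,,,,
[21] ,,,,,,,
,,,,,,,
,,,,,,,
,,@@,,,
,@,,@,,
,,@,@,,
<@,,,,,
,,,,,,,
[22] ,,,,,,,
,,,,,,,
,,,,,,,
,,@@,,,
,@,,@,,
^,@,@,,
@@,,,,,
,,,,,,,
[23] ,,,,,,,
,,,,,,,
,,,,,,,
,,@@,,,
,@,,@,,
@>@,@,,
@@,,,,,
,,,,,,,
[24] ,,,,,,,
,,,,,,,
,,,,,,,
,,@@,,,
,@,,@,,
@@@,@,,
@v,,,,,
,,,,,,,

6,1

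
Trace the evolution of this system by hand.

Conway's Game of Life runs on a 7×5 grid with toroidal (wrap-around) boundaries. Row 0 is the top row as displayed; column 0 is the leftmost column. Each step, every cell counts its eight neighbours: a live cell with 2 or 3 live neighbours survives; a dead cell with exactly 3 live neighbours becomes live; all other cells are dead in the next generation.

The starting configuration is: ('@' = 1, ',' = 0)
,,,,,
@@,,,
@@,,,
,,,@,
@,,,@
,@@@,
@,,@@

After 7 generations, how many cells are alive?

2

k=0  ,,,,,
@@,,,
@@,,,
,,,@,
@,,,@
,@@@,
@,,@@
k=1  ,@,,,
@@,,,
@@@,@
,@,,,
@@,,@
,@@,,
@@,@@
k=2  ,,,,,
,,,,@
,,@,@
,,,@,
,,,,,
,,,,,
,,,@@
k=3  ,,,@@
,,,@,
,,,,@
,,,@,
,,,,,
,,,,,
,,,,,
k=4  ,,,@@
,,,@,
,,,@@
,,,,,
,,,,,
,,,,,
,,,,,
k=5  ,,,@@
,,@,,
,,,@@
,,,,,
,,,,,
,,,,,
,,,,,
k=6  ,,,@,
,,@,,
,,,@,
,,,,,
,,,,,
,,,,,
,,,,,
k=7  ,,,,,
,,@@,
,,,,,
,,,,,
,,,,,
,,,,,
,,,,,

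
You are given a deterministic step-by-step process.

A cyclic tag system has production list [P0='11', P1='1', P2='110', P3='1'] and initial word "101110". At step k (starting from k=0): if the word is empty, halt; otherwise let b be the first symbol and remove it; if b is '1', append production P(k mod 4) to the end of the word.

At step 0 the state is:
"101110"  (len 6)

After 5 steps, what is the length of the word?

9

gen 0: "101110"  (len 6)
gen 1: "0111011"  (len 7)
gen 2: "111011"  (len 6)
gen 3: "11011110"  (len 8)
gen 4: "10111101"  (len 8)
gen 5: "011110111"  (len 9)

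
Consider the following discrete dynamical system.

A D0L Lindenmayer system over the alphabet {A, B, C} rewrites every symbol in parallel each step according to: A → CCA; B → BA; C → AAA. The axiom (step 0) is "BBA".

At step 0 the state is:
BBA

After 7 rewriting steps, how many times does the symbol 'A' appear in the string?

0) BBA
1) BABACCA
2) BACCABACCAAAAAAACCA
3) BACCAAAAAAACCABACCAAAAAAACCACCACCACCACCACCACCAAAAAAACCA
4) BACCAAAAAAACCACCACCACCACCACCACCAAAAAAACCABACCAAAAAAACCACCA…ACCAAAAAAACCAAAAAAACCAAAAAAACCACCACCACCACCACCACCAAAAAAACCA  (len 163)
5) BACCAAAAAAACCACCACCACCACCACCACCAAAAAAACCAAAAAAACCAAAAAAACC…ACCAAAAAAACCAAAAAAACCAAAAAAACCACCACCACCACCACCACCAAAAAAACCA  (len 487)
6) BACCAAAAAAACCACCACCACCACCACCACCAAAAAAACCAAAAAAACCAAAAAAACC…ACCAAAAAAACCAAAAAAACCAAAAAAACCACCACCACCACCACCACCAAAAAAACCA  (len 1459)
7) BACCAAAAAAACCACCACCACCACCACCACCAAAAAAACCAAAAAAACCAAAAAAACC…ACCAAAAAAACCAAAAAAACCAAAAAAACCACCACCACCACCACCACCAAAAAAACCA  (len 4375)

2607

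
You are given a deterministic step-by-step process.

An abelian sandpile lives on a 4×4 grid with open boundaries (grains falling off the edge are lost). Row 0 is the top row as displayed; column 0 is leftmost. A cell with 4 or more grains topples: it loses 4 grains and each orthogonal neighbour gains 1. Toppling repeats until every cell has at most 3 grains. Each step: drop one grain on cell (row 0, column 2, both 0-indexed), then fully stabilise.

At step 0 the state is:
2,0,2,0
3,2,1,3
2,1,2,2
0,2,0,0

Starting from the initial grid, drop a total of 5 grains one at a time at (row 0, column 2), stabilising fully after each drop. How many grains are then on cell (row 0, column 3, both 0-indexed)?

[0] 2,0,2,0
3,2,1,3
2,1,2,2
0,2,0,0
[1] 2,0,3,0
3,2,1,3
2,1,2,2
0,2,0,0
[2] 2,1,0,1
3,2,2,3
2,1,2,2
0,2,0,0
[3] 2,1,1,1
3,2,2,3
2,1,2,2
0,2,0,0
[4] 2,1,2,1
3,2,2,3
2,1,2,2
0,2,0,0
[5] 2,1,3,1
3,2,2,3
2,1,2,2
0,2,0,0

1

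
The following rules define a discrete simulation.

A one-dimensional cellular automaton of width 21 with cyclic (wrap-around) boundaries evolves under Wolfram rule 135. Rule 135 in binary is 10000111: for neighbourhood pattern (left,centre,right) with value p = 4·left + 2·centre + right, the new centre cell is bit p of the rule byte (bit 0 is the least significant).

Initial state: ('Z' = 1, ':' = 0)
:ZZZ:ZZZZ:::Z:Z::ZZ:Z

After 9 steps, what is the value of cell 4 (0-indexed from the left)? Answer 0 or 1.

step 0: :ZZZ:ZZZZ:::Z:Z::ZZ:Z
step 1: ::Z:::ZZ::ZZZ:Z:Z:::Z
step 2: :ZZ:ZZ:::Z:Z::Z:Z:ZZZ
step 3: :::::::ZZZ:Z:ZZ:Z::Z:
step 4: ZZZZZZZ:Z::Z::::Z:ZZ:
step 5: :ZZZZZ::Z:ZZ:ZZZZ::::
step 6: Z:ZZZ::ZZ:::::ZZ::ZZZ
step 7: :::Z::Z:::ZZZZ:::Z:ZZ
step 8: :ZZZ:ZZ:ZZ:ZZ::ZZZ:::
step 9: Z:Z:::::::::::Z:Z::ZZ

0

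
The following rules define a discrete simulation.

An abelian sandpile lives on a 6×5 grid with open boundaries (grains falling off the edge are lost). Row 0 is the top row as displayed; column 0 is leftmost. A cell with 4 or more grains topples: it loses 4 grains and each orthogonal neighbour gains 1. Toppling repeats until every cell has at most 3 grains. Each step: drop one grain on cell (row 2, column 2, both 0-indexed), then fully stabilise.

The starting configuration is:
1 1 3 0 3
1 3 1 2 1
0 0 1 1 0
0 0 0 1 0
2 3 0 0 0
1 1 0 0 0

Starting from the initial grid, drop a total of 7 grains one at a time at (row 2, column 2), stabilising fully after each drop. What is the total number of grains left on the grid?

[0] 1 1 3 0 3
1 3 1 2 1
0 0 1 1 0
0 0 0 1 0
2 3 0 0 0
1 1 0 0 0
[1] 1 1 3 0 3
1 3 1 2 1
0 0 2 1 0
0 0 0 1 0
2 3 0 0 0
1 1 0 0 0
[2] 1 1 3 0 3
1 3 1 2 1
0 0 3 1 0
0 0 0 1 0
2 3 0 0 0
1 1 0 0 0
[3] 1 1 3 0 3
1 3 2 2 1
0 1 0 2 0
0 0 1 1 0
2 3 0 0 0
1 1 0 0 0
[4] 1 1 3 0 3
1 3 2 2 1
0 1 1 2 0
0 0 1 1 0
2 3 0 0 0
1 1 0 0 0
[5] 1 1 3 0 3
1 3 2 2 1
0 1 2 2 0
0 0 1 1 0
2 3 0 0 0
1 1 0 0 0
[6] 1 1 3 0 3
1 3 2 2 1
0 1 3 2 0
0 0 1 1 0
2 3 0 0 0
1 1 0 0 0
[7] 1 1 3 0 3
1 3 3 2 1
0 2 0 3 0
0 0 2 1 0
2 3 0 0 0
1 1 0 0 0

33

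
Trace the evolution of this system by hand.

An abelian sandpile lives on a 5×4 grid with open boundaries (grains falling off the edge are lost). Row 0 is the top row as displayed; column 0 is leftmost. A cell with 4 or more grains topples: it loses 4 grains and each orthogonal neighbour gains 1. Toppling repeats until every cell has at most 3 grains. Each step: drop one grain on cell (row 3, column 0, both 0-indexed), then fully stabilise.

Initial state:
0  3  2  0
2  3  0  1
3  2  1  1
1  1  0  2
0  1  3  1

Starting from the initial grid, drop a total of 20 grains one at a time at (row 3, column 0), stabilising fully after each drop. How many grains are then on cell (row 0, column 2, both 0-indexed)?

3

t=0: 0  3  2  0
2  3  0  1
3  2  1  1
1  1  0  2
0  1  3  1
t=1: 0  3  2  0
2  3  0  1
3  2  1  1
2  1  0  2
0  1  3  1
t=2: 0  3  2  0
2  3  0  1
3  2  1  1
3  1  0  2
0  1  3  1
t=3: 0  3  2  0
3  3  0  1
0  3  1  1
1  2  0  2
1  1  3  1
t=4: 0  3  2  0
3  3  0  1
0  3  1  1
2  2  0  2
1  1  3  1
t=5: 0  3  2  0
3  3  0  1
0  3  1  1
3  2  0  2
1  1  3  1
t=6: 0  3  2  0
3  3  0  1
1  3  1  1
0  3  0  2
2  1  3  1
t=7: 0  3  2  0
3  3  0  1
1  3  1  1
1  3  0  2
2  1  3  1
t=8: 0  3  2  0
3  3  0  1
1  3  1  1
2  3  0  2
2  1  3  1
t=9: 0  3  2  0
3  3  0  1
1  3  1  1
3  3  0  2
2  1  3  1
t=10: 2  0  3  0
1  2  1  1
0  2  2  1
2  1  1  2
3  2  3  1
t=11: 2  0  3  0
1  2  1  1
0  2  2  1
3  1  1  2
3  2  3  1
t=12: 2  0  3  0
1  2  1  1
1  2  2  1
1  2  1  2
0  3  3  1
t=13: 2  0  3  0
1  2  1  1
1  2  2  1
2  2  1  2
0  3  3  1
t=14: 2  0  3  0
1  2  1  1
1  2  2  1
3  2  1  2
0  3  3  1
t=15: 2  0  3  0
1  2  1  1
2  2  2  1
0  3  1  2
1  3  3  1
t=16: 2  0  3  0
1  2  1  1
2  2  2  1
1  3  1  2
1  3  3  1
t=17: 2  0  3  0
1  2  1  1
2  2  2  1
2  3  1  2
1  3  3  1
t=18: 2  0  3  0
1  2  1  1
2  2  2  1
3  3  1  2
1  3  3  1
t=19: 2  0  3  0
1  2  1  1
3  3  2  1
1  1  3  2
3  1  0  2
t=20: 2  0  3  0
1  2  1  1
3  3  2  1
2  1  3  2
3  1  0  2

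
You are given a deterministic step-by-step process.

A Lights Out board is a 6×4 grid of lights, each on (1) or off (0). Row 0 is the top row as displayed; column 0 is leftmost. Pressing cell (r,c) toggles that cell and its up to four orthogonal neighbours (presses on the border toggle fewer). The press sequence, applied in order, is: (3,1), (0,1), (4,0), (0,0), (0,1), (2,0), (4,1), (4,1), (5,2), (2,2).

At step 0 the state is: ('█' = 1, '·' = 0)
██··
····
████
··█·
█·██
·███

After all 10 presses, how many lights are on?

6

k=0  ██··
····
████
··█·
█·██
·███
k=1  ██··
····
█·██
██··
████
·███
k=2  ··█·
·█··
█·██
██··
████
·███
k=3  ··█·
·█··
█·██
·█··
··██
████
k=4  ███·
██··
█·██
·█··
··██
████
k=5  ····
█···
█·██
·█··
··██
████
k=6  ····
····
·███
██··
··██
████
k=7  ····
····
·███
█···
██·█
█·██
k=8  ····
····
·███
██··
··██
████
k=9  ····
····
·███
██··
···█
█···
k=10  ····
··█·
····
███·
···█
█···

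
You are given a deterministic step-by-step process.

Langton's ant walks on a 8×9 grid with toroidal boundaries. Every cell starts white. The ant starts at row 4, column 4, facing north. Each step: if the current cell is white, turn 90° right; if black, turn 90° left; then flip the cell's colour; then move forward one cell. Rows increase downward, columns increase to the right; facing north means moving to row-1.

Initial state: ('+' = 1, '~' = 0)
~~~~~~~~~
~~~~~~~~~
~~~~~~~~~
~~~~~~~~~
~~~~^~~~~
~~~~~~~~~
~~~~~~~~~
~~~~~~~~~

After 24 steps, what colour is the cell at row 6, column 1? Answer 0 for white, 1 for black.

1

[0] ~~~~~~~~~
~~~~~~~~~
~~~~~~~~~
~~~~~~~~~
~~~~^~~~~
~~~~~~~~~
~~~~~~~~~
~~~~~~~~~
[1] ~~~~~~~~~
~~~~~~~~~
~~~~~~~~~
~~~~~~~~~
~~~~+>~~~
~~~~~~~~~
~~~~~~~~~
~~~~~~~~~
[2] ~~~~~~~~~
~~~~~~~~~
~~~~~~~~~
~~~~~~~~~
~~~~++~~~
~~~~~v~~~
~~~~~~~~~
~~~~~~~~~
[3] ~~~~~~~~~
~~~~~~~~~
~~~~~~~~~
~~~~~~~~~
~~~~++~~~
~~~~<+~~~
~~~~~~~~~
~~~~~~~~~
[4] ~~~~~~~~~
~~~~~~~~~
~~~~~~~~~
~~~~~~~~~
~~~~^+~~~
~~~~++~~~
~~~~~~~~~
~~~~~~~~~
[5] ~~~~~~~~~
~~~~~~~~~
~~~~~~~~~
~~~~~~~~~
~~~<~+~~~
~~~~++~~~
~~~~~~~~~
~~~~~~~~~
[6] ~~~~~~~~~
~~~~~~~~~
~~~~~~~~~
~~~^~~~~~
~~~+~+~~~
~~~~++~~~
~~~~~~~~~
~~~~~~~~~
[7] ~~~~~~~~~
~~~~~~~~~
~~~~~~~~~
~~~+>~~~~
~~~+~+~~~
~~~~++~~~
~~~~~~~~~
~~~~~~~~~
[8] ~~~~~~~~~
~~~~~~~~~
~~~~~~~~~
~~~++~~~~
~~~+v+~~~
~~~~++~~~
~~~~~~~~~
~~~~~~~~~
[9] ~~~~~~~~~
~~~~~~~~~
~~~~~~~~~
~~~++~~~~
~~~<++~~~
~~~~++~~~
~~~~~~~~~
~~~~~~~~~
[10] ~~~~~~~~~
~~~~~~~~~
~~~~~~~~~
~~~++~~~~
~~~~++~~~
~~~v++~~~
~~~~~~~~~
~~~~~~~~~
[11] ~~~~~~~~~
~~~~~~~~~
~~~~~~~~~
~~~++~~~~
~~~~++~~~
~~<+++~~~
~~~~~~~~~
~~~~~~~~~
[12] ~~~~~~~~~
~~~~~~~~~
~~~~~~~~~
~~~++~~~~
~~^~++~~~
~~++++~~~
~~~~~~~~~
~~~~~~~~~
[13] ~~~~~~~~~
~~~~~~~~~
~~~~~~~~~
~~~++~~~~
~~+>++~~~
~~++++~~~
~~~~~~~~~
~~~~~~~~~
[14] ~~~~~~~~~
~~~~~~~~~
~~~~~~~~~
~~~++~~~~
~~++++~~~
~~+v++~~~
~~~~~~~~~
~~~~~~~~~
[15] ~~~~~~~~~
~~~~~~~~~
~~~~~~~~~
~~~++~~~~
~~++++~~~
~~+~>+~~~
~~~~~~~~~
~~~~~~~~~
[16] ~~~~~~~~~
~~~~~~~~~
~~~~~~~~~
~~~++~~~~
~~++^+~~~
~~+~~+~~~
~~~~~~~~~
~~~~~~~~~
[17] ~~~~~~~~~
~~~~~~~~~
~~~~~~~~~
~~~++~~~~
~~+<~+~~~
~~+~~+~~~
~~~~~~~~~
~~~~~~~~~
[18] ~~~~~~~~~
~~~~~~~~~
~~~~~~~~~
~~~++~~~~
~~+~~+~~~
~~+v~+~~~
~~~~~~~~~
~~~~~~~~~
[19] ~~~~~~~~~
~~~~~~~~~
~~~~~~~~~
~~~++~~~~
~~+~~+~~~
~~<+~+~~~
~~~~~~~~~
~~~~~~~~~
[20] ~~~~~~~~~
~~~~~~~~~
~~~~~~~~~
~~~++~~~~
~~+~~+~~~
~~~+~+~~~
~~v~~~~~~
~~~~~~~~~
[21] ~~~~~~~~~
~~~~~~~~~
~~~~~~~~~
~~~++~~~~
~~+~~+~~~
~~~+~+~~~
~<+~~~~~~
~~~~~~~~~
[22] ~~~~~~~~~
~~~~~~~~~
~~~~~~~~~
~~~++~~~~
~~+~~+~~~
~^~+~+~~~
~++~~~~~~
~~~~~~~~~
[23] ~~~~~~~~~
~~~~~~~~~
~~~~~~~~~
~~~++~~~~
~~+~~+~~~
~+>+~+~~~
~++~~~~~~
~~~~~~~~~
[24] ~~~~~~~~~
~~~~~~~~~
~~~~~~~~~
~~~++~~~~
~~+~~+~~~
~+++~+~~~
~+v~~~~~~
~~~~~~~~~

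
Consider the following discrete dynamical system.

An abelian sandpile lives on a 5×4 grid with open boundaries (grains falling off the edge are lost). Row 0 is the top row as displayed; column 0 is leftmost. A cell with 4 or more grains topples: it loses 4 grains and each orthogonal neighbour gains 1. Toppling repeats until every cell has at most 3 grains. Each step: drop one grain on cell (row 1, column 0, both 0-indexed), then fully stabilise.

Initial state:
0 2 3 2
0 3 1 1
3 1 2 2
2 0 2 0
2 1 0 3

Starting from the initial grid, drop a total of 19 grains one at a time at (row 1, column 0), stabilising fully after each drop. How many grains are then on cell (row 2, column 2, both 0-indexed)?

0

[0] 0 2 3 2
0 3 1 1
3 1 2 2
2 0 2 0
2 1 0 3
[1] 0 2 3 2
1 3 1 1
3 1 2 2
2 0 2 0
2 1 0 3
[2] 0 2 3 2
2 3 1 1
3 1 2 2
2 0 2 0
2 1 0 3
[3] 0 2 3 2
3 3 1 1
3 1 2 2
2 0 2 0
2 1 0 3
[4] 1 3 3 2
2 0 2 1
0 3 2 2
3 0 2 0
2 1 0 3
[5] 1 3 3 2
3 0 2 1
0 3 2 2
3 0 2 0
2 1 0 3
[6] 2 3 3 2
0 1 2 1
1 3 2 2
3 0 2 0
2 1 0 3
[7] 2 3 3 2
1 1 2 1
1 3 2 2
3 0 2 0
2 1 0 3
[8] 2 3 3 2
2 1 2 1
1 3 2 2
3 0 2 0
2 1 0 3
[9] 2 3 3 2
3 1 2 1
1 3 2 2
3 0 2 0
2 1 0 3
[10] 3 3 3 2
0 2 2 1
2 3 2 2
3 0 2 0
2 1 0 3
[11] 3 3 3 2
1 2 2 1
2 3 2 2
3 0 2 0
2 1 0 3
[12] 3 3 3 2
2 2 2 1
2 3 2 2
3 0 2 0
2 1 0 3
[13] 3 3 3 2
3 2 2 1
2 3 2 2
3 0 2 0
2 1 0 3
[14] 1 2 1 3
3 2 1 2
1 2 0 3
0 2 3 0
3 1 0 3
[15] 2 2 1 3
0 3 1 2
2 2 0 3
0 2 3 0
3 1 0 3
[16] 2 2 1 3
1 3 1 2
2 2 0 3
0 2 3 0
3 1 0 3
[17] 2 2 1 3
2 3 1 2
2 2 0 3
0 2 3 0
3 1 0 3
[18] 2 2 1 3
3 3 1 2
2 2 0 3
0 2 3 0
3 1 0 3
[19] 3 3 1 3
1 0 2 2
3 3 0 3
0 2 3 0
3 1 0 3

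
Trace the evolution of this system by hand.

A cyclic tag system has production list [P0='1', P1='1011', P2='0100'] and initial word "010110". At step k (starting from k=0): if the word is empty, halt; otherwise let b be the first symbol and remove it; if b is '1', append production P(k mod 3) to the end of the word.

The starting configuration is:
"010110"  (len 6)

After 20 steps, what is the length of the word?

t=0: "010110"  (len 6)
t=1: "10110"  (len 5)
t=2: "01101011"  (len 8)
t=3: "1101011"  (len 7)
t=4: "1010111"  (len 7)
t=5: "0101111011"  (len 10)
t=6: "101111011"  (len 9)
t=7: "011110111"  (len 9)
t=8: "11110111"  (len 8)
t=9: "11101110100"  (len 11)
t=10: "11011101001"  (len 11)
t=11: "10111010011011"  (len 14)
t=12: "01110100110110100"  (len 17)
t=13: "1110100110110100"  (len 16)
t=14: "1101001101101001011"  (len 19)
t=15: "1010011011010010110100"  (len 22)
t=16: "0100110110100101101001"  (len 22)
t=17: "100110110100101101001"  (len 21)
t=18: "001101101001011010010100"  (len 24)
t=19: "01101101001011010010100"  (len 23)
t=20: "1101101001011010010100"  (len 22)

22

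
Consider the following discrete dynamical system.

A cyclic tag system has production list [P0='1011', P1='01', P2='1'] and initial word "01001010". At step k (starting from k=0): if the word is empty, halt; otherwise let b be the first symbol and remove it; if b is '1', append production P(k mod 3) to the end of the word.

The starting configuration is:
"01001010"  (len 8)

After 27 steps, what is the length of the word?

24

gen 0: "01001010"  (len 8)
gen 1: "1001010"  (len 7)
gen 2: "00101001"  (len 8)
gen 3: "0101001"  (len 7)
gen 4: "101001"  (len 6)
gen 5: "0100101"  (len 7)
gen 6: "100101"  (len 6)
gen 7: "001011011"  (len 9)
gen 8: "01011011"  (len 8)
gen 9: "1011011"  (len 7)
gen 10: "0110111011"  (len 10)
gen 11: "110111011"  (len 9)
gen 12: "101110111"  (len 9)
gen 13: "011101111011"  (len 12)
gen 14: "11101111011"  (len 11)
gen 15: "11011110111"  (len 11)
gen 16: "10111101111011"  (len 14)
gen 17: "011110111101101"  (len 15)
gen 18: "11110111101101"  (len 14)
gen 19: "11101111011011011"  (len 17)
gen 20: "110111101101101101"  (len 18)
gen 21: "101111011011011011"  (len 18)
gen 22: "011110110110110111011"  (len 21)
gen 23: "11110110110110111011"  (len 20)
gen 24: "11101101101101110111"  (len 20)
gen 25: "11011011011011101111011"  (len 23)
gen 26: "101101101101110111101101"  (len 24)
gen 27: "011011011011101111011011"  (len 24)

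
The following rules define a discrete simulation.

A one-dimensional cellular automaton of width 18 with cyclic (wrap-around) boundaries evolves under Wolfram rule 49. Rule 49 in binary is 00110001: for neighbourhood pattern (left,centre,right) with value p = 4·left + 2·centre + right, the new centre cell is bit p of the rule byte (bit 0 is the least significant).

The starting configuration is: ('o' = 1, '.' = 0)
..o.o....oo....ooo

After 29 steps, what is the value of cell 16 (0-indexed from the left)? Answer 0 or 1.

k=0  ..o.o....oo....ooo
k=1  o..o.ooo...ooo....
k=2  .o..o...oo....ooo.
k=3  ..o..oo...ooo....o
k=4  o..o...oo....ooo..
k=5  .o..oo...ooo....o.
k=6  ..o...oo....ooo..o
k=7  o..oo...ooo....o..
k=8  .o...oo....ooo..o.
k=9  ..oo...ooo....o..o
k=10  o...oo....ooo..o..
k=11  .oo...ooo....o..o.
k=12  ...oo....ooo..o..o
k=13  oo...ooo....o..o..
k=14  ..oo....ooo..o..o.
k=15  o...ooo....o..o..o
k=16  .oo....ooo..o..o..
k=17  ...ooo....o..o..oo
k=18  oo....ooo..o..o...
k=19  ..ooo....o..o..oo.
k=20  o....ooo..o..o...o
k=21  .ooo....o..o..oo..
k=22  ....ooo..o..o...oo
k=23  ooo....o..o..oo...
k=24  ...ooo..o..o...oo.
k=25  oo....o..o..oo...o
k=26  ..ooo..o..o...oo..
k=27  o....o..o..oo...oo
k=28  .ooo..o..o...oo...
k=29  ....o..o..oo...ooo

1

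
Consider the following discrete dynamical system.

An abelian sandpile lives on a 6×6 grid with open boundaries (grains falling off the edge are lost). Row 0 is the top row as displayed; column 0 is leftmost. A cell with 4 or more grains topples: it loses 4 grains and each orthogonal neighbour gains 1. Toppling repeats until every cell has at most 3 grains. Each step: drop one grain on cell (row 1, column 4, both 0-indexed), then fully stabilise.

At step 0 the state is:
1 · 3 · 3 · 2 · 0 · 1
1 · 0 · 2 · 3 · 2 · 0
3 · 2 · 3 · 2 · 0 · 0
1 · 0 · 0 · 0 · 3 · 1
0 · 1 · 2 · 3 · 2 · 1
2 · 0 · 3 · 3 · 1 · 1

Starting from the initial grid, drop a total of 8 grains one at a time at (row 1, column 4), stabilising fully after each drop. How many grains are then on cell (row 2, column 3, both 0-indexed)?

gen 0: 1 · 3 · 3 · 2 · 0 · 1
1 · 0 · 2 · 3 · 2 · 0
3 · 2 · 3 · 2 · 0 · 0
1 · 0 · 0 · 0 · 3 · 1
0 · 1 · 2 · 3 · 2 · 1
2 · 0 · 3 · 3 · 1 · 1
gen 1: 1 · 3 · 3 · 2 · 0 · 1
1 · 0 · 2 · 3 · 3 · 0
3 · 2 · 3 · 2 · 0 · 0
1 · 0 · 0 · 0 · 3 · 1
0 · 1 · 2 · 3 · 2 · 1
2 · 0 · 3 · 3 · 1 · 1
gen 2: 1 · 3 · 3 · 3 · 1 · 1
1 · 0 · 3 · 0 · 1 · 1
3 · 2 · 3 · 3 · 1 · 0
1 · 0 · 0 · 0 · 3 · 1
0 · 1 · 2 · 3 · 2 · 1
2 · 0 · 3 · 3 · 1 · 1
gen 3: 1 · 3 · 3 · 3 · 1 · 1
1 · 0 · 3 · 0 · 2 · 1
3 · 2 · 3 · 3 · 1 · 0
1 · 0 · 0 · 0 · 3 · 1
0 · 1 · 2 · 3 · 2 · 1
2 · 0 · 3 · 3 · 1 · 1
gen 4: 1 · 3 · 3 · 3 · 1 · 1
1 · 0 · 3 · 0 · 3 · 1
3 · 2 · 3 · 3 · 1 · 0
1 · 0 · 0 · 0 · 3 · 1
0 · 1 · 2 · 3 · 2 · 1
2 · 0 · 3 · 3 · 1 · 1
gen 5: 1 · 3 · 3 · 3 · 2 · 1
1 · 0 · 3 · 1 · 0 · 2
3 · 2 · 3 · 3 · 2 · 0
1 · 0 · 0 · 0 · 3 · 1
0 · 1 · 2 · 3 · 2 · 1
2 · 0 · 3 · 3 · 1 · 1
gen 6: 1 · 3 · 3 · 3 · 2 · 1
1 · 0 · 3 · 1 · 1 · 2
3 · 2 · 3 · 3 · 2 · 0
1 · 0 · 0 · 0 · 3 · 1
0 · 1 · 2 · 3 · 2 · 1
2 · 0 · 3 · 3 · 1 · 1
gen 7: 1 · 3 · 3 · 3 · 2 · 1
1 · 0 · 3 · 1 · 2 · 2
3 · 2 · 3 · 3 · 2 · 0
1 · 0 · 0 · 0 · 3 · 1
0 · 1 · 2 · 3 · 2 · 1
2 · 0 · 3 · 3 · 1 · 1
gen 8: 1 · 3 · 3 · 3 · 2 · 1
1 · 0 · 3 · 1 · 3 · 2
3 · 2 · 3 · 3 · 2 · 0
1 · 0 · 0 · 0 · 3 · 1
0 · 1 · 2 · 3 · 2 · 1
2 · 0 · 3 · 3 · 1 · 1

3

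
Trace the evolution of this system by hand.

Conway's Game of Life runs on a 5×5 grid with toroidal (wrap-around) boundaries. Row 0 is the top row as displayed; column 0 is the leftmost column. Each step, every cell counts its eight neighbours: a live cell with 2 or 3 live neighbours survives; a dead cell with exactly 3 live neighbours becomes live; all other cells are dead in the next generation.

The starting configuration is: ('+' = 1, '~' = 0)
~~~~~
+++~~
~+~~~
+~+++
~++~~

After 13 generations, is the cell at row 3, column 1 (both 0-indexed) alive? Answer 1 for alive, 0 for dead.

gen 0: ~~~~~
+++~~
~+~~~
+~+++
~++~~
gen 1: +~~~~
+++~~
~~~~~
+~~++
+++~+
gen 2: ~~~+~
++~~~
~~++~
~~++~
~~+~~
gen 3: ~++~~
~+~++
~~~++
~+~~~
~~+~~
gen 4: ++~~~
~+~~+
~~~++
~~++~
~~+~~
gen 5: +++~~
~++++
+~~~+
~~+~+
~~++~
gen 6: +~~~~
~~~~~
~~~~~
+++~+
+~~~+
gen 7: +~~~+
~~~~~
++~~~
~+~++
~~~+~
gen 8: ~~~~+
~+~~+
+++~+
~+~++
~~++~
gen 9: +~+~+
~++~+
~~~~~
~~~~~
+~+~~
gen 10: ~~+~+
~++~+
~~~~~
~~~~~
+~~++
gen 11: ~~+~~
+++~~
~~~~~
~~~~+
+~~++
gen 12: ~~+~~
~++~~
++~~~
+~~++
+~~++
gen 13: +~+~+
+~+~~
~~~+~
~~++~
+++~~

0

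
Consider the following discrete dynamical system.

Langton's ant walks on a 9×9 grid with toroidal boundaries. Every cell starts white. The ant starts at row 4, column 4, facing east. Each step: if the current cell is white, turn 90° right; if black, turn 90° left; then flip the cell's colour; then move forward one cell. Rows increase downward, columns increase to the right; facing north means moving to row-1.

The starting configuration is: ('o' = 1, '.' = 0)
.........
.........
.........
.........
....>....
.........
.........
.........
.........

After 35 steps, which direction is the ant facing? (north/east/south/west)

gen 0: .........
.........
.........
.........
....>....
.........
.........
.........
.........
gen 1: .........
.........
.........
.........
....o....
....v....
.........
.........
.........
gen 2: .........
.........
.........
.........
....o....
...<o....
.........
.........
.........
gen 3: .........
.........
.........
.........
...^o....
...oo....
.........
.........
.........
gen 4: .........
.........
.........
.........
...o>....
...oo....
.........
.........
.........
gen 5: .........
.........
.........
....^....
...o.....
...oo....
.........
.........
.........
gen 6: .........
.........
.........
....o>...
...o.....
...oo....
.........
.........
.........
gen 7: .........
.........
.........
....oo...
...o.v...
...oo....
.........
.........
.........
gen 8: .........
.........
.........
....oo...
...o<o...
...oo....
.........
.........
.........
gen 9: .........
.........
.........
....^o...
...ooo...
...oo....
.........
.........
.........
gen 10: .........
.........
.........
...<.o...
...ooo...
...oo....
.........
.........
.........
gen 11: .........
.........
...^.....
...o.o...
...ooo...
...oo....
.........
.........
.........
gen 12: .........
.........
...o>....
...o.o...
...ooo...
...oo....
.........
.........
.........
gen 13: .........
.........
...oo....
...ovo...
...ooo...
...oo....
.........
.........
.........
gen 14: .........
.........
...oo....
...<oo...
...ooo...
...oo....
.........
.........
.........
gen 15: .........
.........
...oo....
....oo...
...voo...
...oo....
.........
.........
.........
gen 16: .........
.........
...oo....
....oo...
....>o...
...oo....
.........
.........
.........
gen 17: .........
.........
...oo....
....^o...
.....o...
...oo....
.........
.........
.........
gen 18: .........
.........
...oo....
...<.o...
.....o...
...oo....
.........
.........
.........
gen 19: .........
.........
...^o....
...o.o...
.....o...
...oo....
.........
.........
.........
gen 20: .........
.........
..<.o....
...o.o...
.....o...
...oo....
.........
.........
.........
gen 21: .........
..^......
..o.o....
...o.o...
.....o...
...oo....
.........
.........
.........
gen 22: .........
..o>.....
..o.o....
...o.o...
.....o...
...oo....
.........
.........
.........
gen 23: .........
..oo.....
..ovo....
...o.o...
.....o...
...oo....
.........
.........
.........
gen 24: .........
..oo.....
..<oo....
...o.o...
.....o...
...oo....
.........
.........
.........
gen 25: .........
..oo.....
...oo....
..vo.o...
.....o...
...oo....
.........
.........
.........
gen 26: .........
..oo.....
...oo....
.<oo.o...
.....o...
...oo....
.........
.........
.........
gen 27: .........
..oo.....
.^.oo....
.ooo.o...
.....o...
...oo....
.........
.........
.........
gen 28: .........
..oo.....
.o>oo....
.ooo.o...
.....o...
...oo....
.........
.........
.........
gen 29: .........
..oo.....
.oooo....
.ovo.o...
.....o...
...oo....
.........
.........
.........
gen 30: .........
..oo.....
.oooo....
.o.>.o...
.....o...
...oo....
.........
.........
.........
gen 31: .........
..oo.....
.oo^o....
.o...o...
.....o...
...oo....
.........
.........
.........
gen 32: .........
..oo.....
.o<.o....
.o...o...
.....o...
...oo....
.........
.........
.........
gen 33: .........
..oo.....
.o..o....
.ov..o...
.....o...
...oo....
.........
.........
.........
gen 34: .........
..oo.....
.o..o....
.<o..o...
.....o...
...oo....
.........
.........
.........
gen 35: .........
..oo.....
.o..o....
..o..o...
.v...o...
...oo....
.........
.........
.........

south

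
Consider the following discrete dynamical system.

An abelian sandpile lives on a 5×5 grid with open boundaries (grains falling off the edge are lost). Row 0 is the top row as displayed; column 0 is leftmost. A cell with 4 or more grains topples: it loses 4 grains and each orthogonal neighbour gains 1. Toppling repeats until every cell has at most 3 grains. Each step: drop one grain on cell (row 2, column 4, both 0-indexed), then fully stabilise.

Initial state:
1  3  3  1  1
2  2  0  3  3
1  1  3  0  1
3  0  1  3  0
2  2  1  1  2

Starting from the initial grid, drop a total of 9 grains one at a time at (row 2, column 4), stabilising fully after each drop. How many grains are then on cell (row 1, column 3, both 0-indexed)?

0

k=0  1  3  3  1  1
2  2  0  3  3
1  1  3  0  1
3  0  1  3  0
2  2  1  1  2
k=1  1  3  3  1  1
2  2  0  3  3
1  1  3  0  2
3  0  1  3  0
2  2  1  1  2
k=2  1  3  3  1  1
2  2  0  3  3
1  1  3  0  3
3  0  1  3  0
2  2  1  1  2
k=3  1  3  3  2  2
2  2  1  0  1
1  1  3  2  1
3  0  1  3  1
2  2  1  1  2
k=4  1  3  3  2  2
2  2  1  0  1
1  1  3  2  2
3  0  1  3  1
2  2  1  1  2
k=5  1  3  3  2  2
2  2  1  0  1
1  1  3  2  3
3  0  1  3  1
2  2  1  1  2
k=6  1  3  3  2  2
2  2  1  0  2
1  1  3  3  0
3  0  1  3  2
2  2  1  1  2
k=7  1  3  3  2  2
2  2  1  0  2
1  1  3  3  1
3  0  1  3  2
2  2  1  1  2
k=8  1  3  3  2  2
2  2  1  0  2
1  1  3  3  2
3  0  1  3  2
2  2  1  1  2
k=9  1  3  3  2  2
2  2  1  0  2
1  1  3  3  3
3  0  1  3  2
2  2  1  1  2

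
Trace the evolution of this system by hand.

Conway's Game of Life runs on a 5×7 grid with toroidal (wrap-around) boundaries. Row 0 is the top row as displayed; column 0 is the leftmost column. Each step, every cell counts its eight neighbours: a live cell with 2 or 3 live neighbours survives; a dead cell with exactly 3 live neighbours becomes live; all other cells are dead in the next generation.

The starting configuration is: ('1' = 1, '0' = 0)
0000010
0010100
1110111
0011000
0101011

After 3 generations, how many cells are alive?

[0] 0000010
0010100
1110111
0011000
0101011
[1] 0011011
1010100
1000111
0000000
0001011
[2] 1110000
1010000
1101111
1000000
0011011
[3] 1000000
0000110
0011110
0000000
0011001

10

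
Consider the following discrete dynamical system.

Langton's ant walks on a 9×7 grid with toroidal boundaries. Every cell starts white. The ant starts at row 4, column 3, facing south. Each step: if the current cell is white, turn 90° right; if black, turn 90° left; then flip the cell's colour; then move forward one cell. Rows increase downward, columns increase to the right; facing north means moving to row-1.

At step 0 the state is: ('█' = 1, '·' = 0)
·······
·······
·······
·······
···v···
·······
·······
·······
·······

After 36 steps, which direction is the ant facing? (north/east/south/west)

north

t=0: ·······
·······
·······
·······
···v···
·······
·······
·······
·······
t=1: ·······
·······
·······
·······
··<█···
·······
·······
·······
·······
t=2: ·······
·······
·······
··^····
··██···
·······
·······
·······
·······
t=3: ·······
·······
·······
··█>···
··██···
·······
·······
·······
·······
t=4: ·······
·······
·······
··██···
··█v···
·······
·······
·······
·······
t=5: ·······
·······
·······
··██···
··█·>··
·······
·······
·······
·······
t=6: ·······
·······
·······
··██···
··█·█··
····v··
·······
·······
·······
t=7: ·······
·······
·······
··██···
··█·█··
···<█··
·······
·······
·······
t=8: ·······
·······
·······
··██···
··█^█··
···██··
·······
·······
·······
t=9: ·······
·······
·······
··██···
··██>··
···██··
·······
·······
·······
t=10: ·······
·······
·······
··██^··
··██···
···██··
·······
·······
·······
t=11: ·······
·······
·······
··███>·
··██···
···██··
·······
·······
·······
t=12: ·······
·······
·······
··████·
··██·v·
···██··
·······
·······
·······
t=13: ·······
·······
·······
··████·
··██<█·
···██··
·······
·······
·······
t=14: ·······
·······
·······
··██^█·
··████·
···██··
·······
·······
·······
t=15: ·······
·······
·······
··█<·█·
··████·
···██··
·······
·······
·······
t=16: ·······
·······
·······
··█··█·
··█v██·
···██··
·······
·······
·······
t=17: ·······
·······
·······
··█··█·
··█·>█·
···██··
·······
·······
·······
t=18: ·······
·······
·······
··█·^█·
··█··█·
···██··
·······
·······
·······
t=19: ·······
·······
·······
··█·█>·
··█··█·
···██··
·······
·······
·······
t=20: ·······
·······
·····^·
··█·█··
··█··█·
···██··
·······
·······
·······
t=21: ·······
·······
·····█>
··█·█··
··█··█·
···██··
·······
·······
·······
t=22: ·······
·······
·····██
··█·█·v
··█··█·
···██··
·······
·······
·······
t=23: ·······
·······
·····██
··█·█<█
··█··█·
···██··
·······
·······
·······
t=24: ·······
·······
·····^█
··█·███
··█··█·
···██··
·······
·······
·······
t=25: ·······
·······
····<·█
··█·███
··█··█·
···██··
·······
·······
·······
t=26: ·······
····^··
····█·█
··█·███
··█··█·
···██··
·······
·······
·······
t=27: ·······
····█>·
····█·█
··█·███
··█··█·
···██··
·······
·······
·······
t=28: ·······
····██·
····█v█
··█·███
··█··█·
···██··
·······
·······
·······
t=29: ·······
····██·
····<██
··█·███
··█··█·
···██··
·······
·······
·······
t=30: ·······
····██·
·····██
··█·v██
··█··█·
···██··
·······
·······
·······
t=31: ·······
····██·
·····██
··█··>█
··█··█·
···██··
·······
·······
·······
t=32: ·······
····██·
·····^█
··█···█
··█··█·
···██··
·······
·······
·······
t=33: ·······
····██·
····<·█
··█···█
··█··█·
···██··
·······
·······
·······
t=34: ·······
····^█·
····█·█
··█···█
··█··█·
···██··
·······
·······
·······
t=35: ·······
···<·█·
····█·█
··█···█
··█··█·
···██··
·······
·······
·······
t=36: ···^···
···█·█·
····█·█
··█···█
··█··█·
···██··
·······
·······
·······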